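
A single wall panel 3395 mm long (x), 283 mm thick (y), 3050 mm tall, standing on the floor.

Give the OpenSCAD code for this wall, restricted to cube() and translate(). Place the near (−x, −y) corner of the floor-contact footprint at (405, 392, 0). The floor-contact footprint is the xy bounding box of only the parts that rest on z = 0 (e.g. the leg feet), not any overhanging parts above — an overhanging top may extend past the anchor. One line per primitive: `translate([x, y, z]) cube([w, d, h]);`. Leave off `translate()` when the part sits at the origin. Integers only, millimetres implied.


translate([405, 392, 0]) cube([3395, 283, 3050]);


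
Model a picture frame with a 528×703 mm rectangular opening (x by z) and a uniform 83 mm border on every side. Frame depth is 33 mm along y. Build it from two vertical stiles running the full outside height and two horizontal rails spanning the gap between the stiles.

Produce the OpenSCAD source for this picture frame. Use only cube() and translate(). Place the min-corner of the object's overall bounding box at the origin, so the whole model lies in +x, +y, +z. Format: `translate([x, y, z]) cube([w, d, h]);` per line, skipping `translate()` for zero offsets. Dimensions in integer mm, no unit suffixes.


cube([83, 33, 869]);
translate([611, 0, 0]) cube([83, 33, 869]);
translate([83, 0, 0]) cube([528, 33, 83]);
translate([83, 0, 786]) cube([528, 33, 83]);


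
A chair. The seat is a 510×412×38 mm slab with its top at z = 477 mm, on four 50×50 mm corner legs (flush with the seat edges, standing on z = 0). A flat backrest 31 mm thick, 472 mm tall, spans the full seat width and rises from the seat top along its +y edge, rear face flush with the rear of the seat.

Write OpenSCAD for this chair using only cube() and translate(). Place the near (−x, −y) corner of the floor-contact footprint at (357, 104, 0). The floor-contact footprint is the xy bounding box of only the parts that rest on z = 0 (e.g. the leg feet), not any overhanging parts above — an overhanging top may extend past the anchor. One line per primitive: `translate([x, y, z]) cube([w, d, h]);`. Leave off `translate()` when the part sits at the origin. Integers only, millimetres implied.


// leg_h = 477 - 38 = 439
translate([357, 104, 439]) cube([510, 412, 38]);
translate([357, 104, 0]) cube([50, 50, 439]);
translate([817, 104, 0]) cube([50, 50, 439]);
translate([357, 466, 0]) cube([50, 50, 439]);
translate([817, 466, 0]) cube([50, 50, 439]);
translate([357, 485, 477]) cube([510, 31, 472]);


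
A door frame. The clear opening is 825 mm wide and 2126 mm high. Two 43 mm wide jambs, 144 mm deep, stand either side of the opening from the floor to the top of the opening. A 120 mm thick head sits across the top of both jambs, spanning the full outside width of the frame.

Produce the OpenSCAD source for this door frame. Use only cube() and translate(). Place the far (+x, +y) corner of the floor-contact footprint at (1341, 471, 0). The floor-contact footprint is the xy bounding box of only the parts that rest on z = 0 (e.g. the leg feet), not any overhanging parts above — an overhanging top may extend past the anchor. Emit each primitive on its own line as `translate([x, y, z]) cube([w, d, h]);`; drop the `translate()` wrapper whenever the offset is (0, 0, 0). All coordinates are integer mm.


translate([430, 327, 0]) cube([43, 144, 2126]);
translate([1298, 327, 0]) cube([43, 144, 2126]);
translate([430, 327, 2126]) cube([911, 144, 120]);


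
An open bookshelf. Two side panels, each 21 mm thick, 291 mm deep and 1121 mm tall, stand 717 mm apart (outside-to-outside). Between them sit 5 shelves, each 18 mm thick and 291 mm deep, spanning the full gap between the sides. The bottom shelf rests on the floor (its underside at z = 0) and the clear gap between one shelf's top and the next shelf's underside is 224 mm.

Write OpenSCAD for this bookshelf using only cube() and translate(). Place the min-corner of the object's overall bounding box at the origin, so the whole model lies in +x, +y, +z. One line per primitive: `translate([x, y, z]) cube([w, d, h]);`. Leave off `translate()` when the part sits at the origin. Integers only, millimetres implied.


cube([21, 291, 1121]);
translate([696, 0, 0]) cube([21, 291, 1121]);
translate([21, 0, 0]) cube([675, 291, 18]);
translate([21, 0, 242]) cube([675, 291, 18]);
translate([21, 0, 484]) cube([675, 291, 18]);
translate([21, 0, 726]) cube([675, 291, 18]);
translate([21, 0, 968]) cube([675, 291, 18]);


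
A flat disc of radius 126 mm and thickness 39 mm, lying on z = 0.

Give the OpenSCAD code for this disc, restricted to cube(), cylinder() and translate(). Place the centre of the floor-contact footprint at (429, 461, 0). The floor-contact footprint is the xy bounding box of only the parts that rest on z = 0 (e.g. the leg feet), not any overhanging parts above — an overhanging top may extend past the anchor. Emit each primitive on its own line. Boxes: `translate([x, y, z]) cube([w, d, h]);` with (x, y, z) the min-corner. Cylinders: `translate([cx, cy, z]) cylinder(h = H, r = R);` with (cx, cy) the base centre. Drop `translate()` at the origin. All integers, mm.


translate([429, 461, 0]) cylinder(h = 39, r = 126);


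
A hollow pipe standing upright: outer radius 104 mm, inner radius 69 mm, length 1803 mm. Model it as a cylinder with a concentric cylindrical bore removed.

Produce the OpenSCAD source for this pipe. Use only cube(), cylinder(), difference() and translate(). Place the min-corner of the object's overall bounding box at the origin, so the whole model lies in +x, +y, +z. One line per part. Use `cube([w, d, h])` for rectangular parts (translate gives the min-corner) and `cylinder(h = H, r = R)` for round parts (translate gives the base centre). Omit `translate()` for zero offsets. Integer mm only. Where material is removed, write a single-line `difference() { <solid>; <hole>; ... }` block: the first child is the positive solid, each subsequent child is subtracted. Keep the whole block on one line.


difference() { translate([104, 104, 0]) cylinder(h = 1803, r = 104); translate([104, 104, 0]) cylinder(h = 1803, r = 69); }


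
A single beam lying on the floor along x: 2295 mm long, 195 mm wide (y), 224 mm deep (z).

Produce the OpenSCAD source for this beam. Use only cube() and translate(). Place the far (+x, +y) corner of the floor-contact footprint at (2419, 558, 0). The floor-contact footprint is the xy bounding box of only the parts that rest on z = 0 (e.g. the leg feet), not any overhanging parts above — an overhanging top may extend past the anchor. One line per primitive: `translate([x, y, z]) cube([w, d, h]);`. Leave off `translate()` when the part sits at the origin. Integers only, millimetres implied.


translate([124, 363, 0]) cube([2295, 195, 224]);


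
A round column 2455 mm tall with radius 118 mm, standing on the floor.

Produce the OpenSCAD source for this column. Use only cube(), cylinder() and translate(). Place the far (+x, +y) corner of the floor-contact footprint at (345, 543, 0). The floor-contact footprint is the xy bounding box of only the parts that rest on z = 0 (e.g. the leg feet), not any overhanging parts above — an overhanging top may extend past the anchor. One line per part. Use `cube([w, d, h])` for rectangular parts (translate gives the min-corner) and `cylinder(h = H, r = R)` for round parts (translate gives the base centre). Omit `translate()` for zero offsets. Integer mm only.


translate([227, 425, 0]) cylinder(h = 2455, r = 118);


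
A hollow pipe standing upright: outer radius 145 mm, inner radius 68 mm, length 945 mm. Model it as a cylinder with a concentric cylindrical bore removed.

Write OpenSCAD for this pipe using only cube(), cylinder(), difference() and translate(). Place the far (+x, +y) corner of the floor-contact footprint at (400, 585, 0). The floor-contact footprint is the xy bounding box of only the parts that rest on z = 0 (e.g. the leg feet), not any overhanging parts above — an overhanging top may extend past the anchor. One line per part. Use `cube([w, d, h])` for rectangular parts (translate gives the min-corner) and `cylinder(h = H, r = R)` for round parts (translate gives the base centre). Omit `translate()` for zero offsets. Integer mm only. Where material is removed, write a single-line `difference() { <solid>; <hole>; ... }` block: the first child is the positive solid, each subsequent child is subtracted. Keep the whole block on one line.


difference() { translate([255, 440, 0]) cylinder(h = 945, r = 145); translate([255, 440, 0]) cylinder(h = 945, r = 68); }


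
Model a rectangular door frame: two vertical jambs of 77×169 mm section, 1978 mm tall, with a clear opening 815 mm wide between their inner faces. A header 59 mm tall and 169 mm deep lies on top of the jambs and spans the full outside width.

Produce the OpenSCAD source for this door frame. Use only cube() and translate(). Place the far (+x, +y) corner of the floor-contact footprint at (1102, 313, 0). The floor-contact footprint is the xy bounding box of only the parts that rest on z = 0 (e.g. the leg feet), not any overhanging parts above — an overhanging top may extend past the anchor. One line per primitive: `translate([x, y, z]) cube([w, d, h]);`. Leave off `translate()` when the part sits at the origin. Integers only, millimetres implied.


translate([133, 144, 0]) cube([77, 169, 1978]);
translate([1025, 144, 0]) cube([77, 169, 1978]);
translate([133, 144, 1978]) cube([969, 169, 59]);


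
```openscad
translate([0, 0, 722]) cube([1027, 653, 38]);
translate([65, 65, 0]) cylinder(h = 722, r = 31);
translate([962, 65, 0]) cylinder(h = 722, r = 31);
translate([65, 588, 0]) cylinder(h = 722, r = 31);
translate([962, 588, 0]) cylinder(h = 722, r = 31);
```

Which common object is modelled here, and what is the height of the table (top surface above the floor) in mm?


A table. The table height is 760 mm.

A 1027×653×38 slab sits at z = 722 on four Ø62 mm round legs — a table. The top surface is at 722 + 38 = 760 mm.


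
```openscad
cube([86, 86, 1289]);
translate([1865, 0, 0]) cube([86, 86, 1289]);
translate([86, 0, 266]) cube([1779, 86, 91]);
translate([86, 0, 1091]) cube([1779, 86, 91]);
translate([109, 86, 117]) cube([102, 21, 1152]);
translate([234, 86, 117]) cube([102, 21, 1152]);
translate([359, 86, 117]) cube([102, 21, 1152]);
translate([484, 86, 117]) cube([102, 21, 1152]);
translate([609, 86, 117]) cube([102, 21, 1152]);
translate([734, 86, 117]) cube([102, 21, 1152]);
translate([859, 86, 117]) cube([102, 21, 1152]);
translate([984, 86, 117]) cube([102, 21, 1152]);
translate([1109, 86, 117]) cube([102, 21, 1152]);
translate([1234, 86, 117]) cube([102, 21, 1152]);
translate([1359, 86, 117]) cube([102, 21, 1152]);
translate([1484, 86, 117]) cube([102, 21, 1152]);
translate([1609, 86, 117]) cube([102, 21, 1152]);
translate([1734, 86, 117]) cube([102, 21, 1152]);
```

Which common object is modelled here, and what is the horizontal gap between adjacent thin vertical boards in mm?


A fence section. The picket gap is 23 mm.

Two posts, two rails, 14 pickets — a fence section. Span 1779 mm holds 14 pickets of 102 mm with 15 equal gaps: ⌊(1779 − 14·102) / 15⌋ = 23 mm.


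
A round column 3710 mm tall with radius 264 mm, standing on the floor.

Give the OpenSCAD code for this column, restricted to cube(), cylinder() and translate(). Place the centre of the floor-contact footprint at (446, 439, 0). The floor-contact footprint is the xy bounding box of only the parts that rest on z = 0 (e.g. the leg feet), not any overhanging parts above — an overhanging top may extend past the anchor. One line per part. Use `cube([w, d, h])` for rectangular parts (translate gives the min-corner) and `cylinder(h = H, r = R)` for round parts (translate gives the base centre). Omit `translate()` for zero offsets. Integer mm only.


translate([446, 439, 0]) cylinder(h = 3710, r = 264);


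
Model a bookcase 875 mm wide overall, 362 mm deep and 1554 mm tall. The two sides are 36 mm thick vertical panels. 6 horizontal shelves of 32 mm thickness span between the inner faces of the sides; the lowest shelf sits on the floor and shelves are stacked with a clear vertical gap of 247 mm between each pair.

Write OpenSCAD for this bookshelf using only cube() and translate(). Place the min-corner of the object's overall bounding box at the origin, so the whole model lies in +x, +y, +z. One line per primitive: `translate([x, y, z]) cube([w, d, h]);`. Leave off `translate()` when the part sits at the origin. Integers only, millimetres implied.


cube([36, 362, 1554]);
translate([839, 0, 0]) cube([36, 362, 1554]);
translate([36, 0, 0]) cube([803, 362, 32]);
translate([36, 0, 279]) cube([803, 362, 32]);
translate([36, 0, 558]) cube([803, 362, 32]);
translate([36, 0, 837]) cube([803, 362, 32]);
translate([36, 0, 1116]) cube([803, 362, 32]);
translate([36, 0, 1395]) cube([803, 362, 32]);


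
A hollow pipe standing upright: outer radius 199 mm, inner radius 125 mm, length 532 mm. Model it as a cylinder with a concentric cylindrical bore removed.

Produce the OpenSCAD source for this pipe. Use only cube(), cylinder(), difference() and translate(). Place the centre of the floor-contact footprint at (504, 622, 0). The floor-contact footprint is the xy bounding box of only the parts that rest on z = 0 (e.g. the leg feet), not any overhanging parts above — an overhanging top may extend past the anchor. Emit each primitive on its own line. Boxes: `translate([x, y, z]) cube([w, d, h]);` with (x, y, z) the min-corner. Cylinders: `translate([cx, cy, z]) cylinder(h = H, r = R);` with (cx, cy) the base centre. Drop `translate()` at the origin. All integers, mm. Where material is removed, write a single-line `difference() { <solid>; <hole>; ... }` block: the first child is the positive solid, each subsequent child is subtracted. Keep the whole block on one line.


difference() { translate([504, 622, 0]) cylinder(h = 532, r = 199); translate([504, 622, 0]) cylinder(h = 532, r = 125); }


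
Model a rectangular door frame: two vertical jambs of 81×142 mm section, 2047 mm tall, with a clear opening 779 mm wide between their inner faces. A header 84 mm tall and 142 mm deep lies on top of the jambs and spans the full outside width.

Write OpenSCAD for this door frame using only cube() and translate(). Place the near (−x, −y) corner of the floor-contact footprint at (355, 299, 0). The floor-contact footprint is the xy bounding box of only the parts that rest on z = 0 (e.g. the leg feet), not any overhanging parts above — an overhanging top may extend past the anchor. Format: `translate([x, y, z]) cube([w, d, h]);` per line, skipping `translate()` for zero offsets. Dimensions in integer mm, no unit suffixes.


translate([355, 299, 0]) cube([81, 142, 2047]);
translate([1215, 299, 0]) cube([81, 142, 2047]);
translate([355, 299, 2047]) cube([941, 142, 84]);


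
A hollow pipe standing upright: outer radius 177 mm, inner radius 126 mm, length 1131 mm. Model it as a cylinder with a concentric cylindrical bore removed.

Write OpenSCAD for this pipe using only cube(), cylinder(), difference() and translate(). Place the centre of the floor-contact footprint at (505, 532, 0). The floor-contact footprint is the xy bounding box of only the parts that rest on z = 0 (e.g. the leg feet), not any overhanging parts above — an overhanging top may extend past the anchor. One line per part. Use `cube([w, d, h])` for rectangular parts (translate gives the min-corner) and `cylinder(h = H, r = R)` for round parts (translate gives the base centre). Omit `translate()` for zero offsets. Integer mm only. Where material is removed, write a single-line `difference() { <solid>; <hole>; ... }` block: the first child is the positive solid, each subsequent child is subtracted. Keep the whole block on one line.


difference() { translate([505, 532, 0]) cylinder(h = 1131, r = 177); translate([505, 532, 0]) cylinder(h = 1131, r = 126); }


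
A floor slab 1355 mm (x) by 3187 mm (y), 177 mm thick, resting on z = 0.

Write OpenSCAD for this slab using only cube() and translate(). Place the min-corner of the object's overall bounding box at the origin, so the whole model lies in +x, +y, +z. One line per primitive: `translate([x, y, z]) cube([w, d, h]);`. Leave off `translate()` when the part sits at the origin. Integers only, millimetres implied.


cube([1355, 3187, 177]);


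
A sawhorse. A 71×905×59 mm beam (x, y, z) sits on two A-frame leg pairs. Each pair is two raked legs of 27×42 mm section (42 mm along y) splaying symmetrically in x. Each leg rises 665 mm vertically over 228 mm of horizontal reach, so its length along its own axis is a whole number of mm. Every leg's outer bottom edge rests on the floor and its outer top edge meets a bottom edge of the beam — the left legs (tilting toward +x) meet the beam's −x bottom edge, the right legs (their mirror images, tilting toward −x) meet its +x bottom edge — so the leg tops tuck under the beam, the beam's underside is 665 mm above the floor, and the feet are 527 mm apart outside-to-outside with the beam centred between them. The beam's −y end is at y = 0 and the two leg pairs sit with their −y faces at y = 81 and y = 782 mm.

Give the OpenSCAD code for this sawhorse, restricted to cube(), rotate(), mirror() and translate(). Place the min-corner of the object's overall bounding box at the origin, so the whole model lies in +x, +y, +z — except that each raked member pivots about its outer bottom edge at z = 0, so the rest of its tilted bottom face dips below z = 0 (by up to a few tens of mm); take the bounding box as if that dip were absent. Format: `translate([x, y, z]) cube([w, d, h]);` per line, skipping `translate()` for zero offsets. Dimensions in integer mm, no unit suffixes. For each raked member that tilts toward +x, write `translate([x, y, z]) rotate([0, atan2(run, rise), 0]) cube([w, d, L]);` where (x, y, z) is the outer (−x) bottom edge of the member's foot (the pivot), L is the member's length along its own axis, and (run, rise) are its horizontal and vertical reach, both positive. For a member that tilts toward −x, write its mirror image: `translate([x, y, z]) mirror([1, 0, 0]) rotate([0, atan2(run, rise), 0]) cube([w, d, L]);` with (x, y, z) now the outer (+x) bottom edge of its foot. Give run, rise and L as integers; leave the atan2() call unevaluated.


// leg length = √(228² + 665²) = 703
// right-leg outer foot x = 2·228 + 71 = 527
// beam min-corner = (228, 0, 665)
translate([228, 0, 665]) cube([71, 905, 59]);
translate([0, 81, 0]) rotate([0, atan2(228, 665), 0]) cube([27, 42, 703]);
translate([527, 81, 0]) mirror([1, 0, 0]) rotate([0, atan2(228, 665), 0]) cube([27, 42, 703]);
translate([0, 782, 0]) rotate([0, atan2(228, 665), 0]) cube([27, 42, 703]);
translate([527, 782, 0]) mirror([1, 0, 0]) rotate([0, atan2(228, 665), 0]) cube([27, 42, 703]);


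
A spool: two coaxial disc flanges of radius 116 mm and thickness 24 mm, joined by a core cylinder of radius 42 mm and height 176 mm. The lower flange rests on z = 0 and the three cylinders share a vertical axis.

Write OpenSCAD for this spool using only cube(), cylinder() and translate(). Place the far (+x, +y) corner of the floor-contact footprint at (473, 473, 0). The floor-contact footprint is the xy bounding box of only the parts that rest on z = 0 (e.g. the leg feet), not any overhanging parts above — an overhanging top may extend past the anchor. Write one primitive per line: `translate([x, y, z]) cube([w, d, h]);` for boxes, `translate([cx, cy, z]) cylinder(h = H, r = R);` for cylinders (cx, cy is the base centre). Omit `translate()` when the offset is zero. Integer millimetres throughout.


translate([357, 357, 0]) cylinder(h = 24, r = 116);
translate([357, 357, 24]) cylinder(h = 176, r = 42);
translate([357, 357, 200]) cylinder(h = 24, r = 116);


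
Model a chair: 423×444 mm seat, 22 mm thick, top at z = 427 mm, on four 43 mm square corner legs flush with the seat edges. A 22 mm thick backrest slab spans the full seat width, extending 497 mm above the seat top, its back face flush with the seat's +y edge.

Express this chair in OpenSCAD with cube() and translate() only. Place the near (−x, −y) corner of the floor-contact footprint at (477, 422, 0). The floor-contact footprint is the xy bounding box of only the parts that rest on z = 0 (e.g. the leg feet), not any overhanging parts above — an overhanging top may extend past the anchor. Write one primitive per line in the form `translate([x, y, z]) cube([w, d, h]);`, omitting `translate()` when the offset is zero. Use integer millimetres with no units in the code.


translate([477, 422, 405]) cube([423, 444, 22]);
translate([477, 422, 0]) cube([43, 43, 405]);
translate([857, 422, 0]) cube([43, 43, 405]);
translate([477, 823, 0]) cube([43, 43, 405]);
translate([857, 823, 0]) cube([43, 43, 405]);
translate([477, 844, 427]) cube([423, 22, 497]);


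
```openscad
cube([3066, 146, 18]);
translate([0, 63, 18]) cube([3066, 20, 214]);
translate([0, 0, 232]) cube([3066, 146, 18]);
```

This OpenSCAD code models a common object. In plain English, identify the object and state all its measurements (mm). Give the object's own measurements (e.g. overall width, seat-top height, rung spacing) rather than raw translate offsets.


An I-beam lying along x, 3066 mm long. Overall section height 250 mm. Two flanges 146 mm wide (y) and 18 mm thick, one on the floor and one at the top; a web 20 mm thick runs between them, centred on the flange width.


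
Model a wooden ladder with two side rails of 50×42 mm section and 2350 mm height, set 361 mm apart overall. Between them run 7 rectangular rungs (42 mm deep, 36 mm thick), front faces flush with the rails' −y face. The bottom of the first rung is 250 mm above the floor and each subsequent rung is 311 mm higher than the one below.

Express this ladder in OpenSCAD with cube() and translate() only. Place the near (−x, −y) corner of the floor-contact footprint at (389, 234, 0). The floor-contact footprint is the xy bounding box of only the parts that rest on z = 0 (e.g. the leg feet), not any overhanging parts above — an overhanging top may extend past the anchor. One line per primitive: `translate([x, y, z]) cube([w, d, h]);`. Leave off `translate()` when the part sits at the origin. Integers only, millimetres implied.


// rung span = 361 - 2*50 = 261
// rung[k] z = 250 + k*311
translate([389, 234, 0]) cube([50, 42, 2350]);
translate([700, 234, 0]) cube([50, 42, 2350]);
translate([439, 234, 250]) cube([261, 42, 36]);
translate([439, 234, 561]) cube([261, 42, 36]);
translate([439, 234, 872]) cube([261, 42, 36]);
translate([439, 234, 1183]) cube([261, 42, 36]);
translate([439, 234, 1494]) cube([261, 42, 36]);
translate([439, 234, 1805]) cube([261, 42, 36]);
translate([439, 234, 2116]) cube([261, 42, 36]);


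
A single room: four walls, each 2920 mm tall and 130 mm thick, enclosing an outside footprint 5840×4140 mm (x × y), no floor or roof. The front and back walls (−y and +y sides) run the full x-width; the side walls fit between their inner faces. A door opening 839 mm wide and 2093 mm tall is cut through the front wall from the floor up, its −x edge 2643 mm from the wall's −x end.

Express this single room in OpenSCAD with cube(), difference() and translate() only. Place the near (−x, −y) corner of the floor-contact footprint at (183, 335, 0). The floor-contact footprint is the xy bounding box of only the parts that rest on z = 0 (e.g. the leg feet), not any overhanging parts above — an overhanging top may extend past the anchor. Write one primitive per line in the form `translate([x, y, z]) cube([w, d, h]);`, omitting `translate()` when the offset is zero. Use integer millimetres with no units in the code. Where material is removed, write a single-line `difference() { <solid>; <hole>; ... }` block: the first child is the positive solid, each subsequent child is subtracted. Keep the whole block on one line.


difference() { translate([183, 335, 0]) cube([5840, 130, 2920]); translate([2826, 335, 0]) cube([839, 130, 2093]); }
translate([183, 4345, 0]) cube([5840, 130, 2920]);
translate([183, 465, 0]) cube([130, 3880, 2920]);
translate([5893, 465, 0]) cube([130, 3880, 2920]);


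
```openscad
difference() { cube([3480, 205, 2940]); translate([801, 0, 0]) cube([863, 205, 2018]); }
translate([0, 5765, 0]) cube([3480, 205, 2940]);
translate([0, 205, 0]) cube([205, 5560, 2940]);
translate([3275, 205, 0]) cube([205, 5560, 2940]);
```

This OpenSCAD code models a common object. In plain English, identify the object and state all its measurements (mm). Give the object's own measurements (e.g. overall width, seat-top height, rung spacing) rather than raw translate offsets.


A single room: four walls, each 2940 mm tall and 205 mm thick, enclosing an outside footprint 3480×5970 mm (x × y), no floor or roof. The front and back walls (−y and +y sides) run the full x-width; the side walls fit between their inner faces. A door opening 863 mm wide and 2018 mm tall is cut through the front wall from the floor up, its −x edge 801 mm from the wall's −x end.


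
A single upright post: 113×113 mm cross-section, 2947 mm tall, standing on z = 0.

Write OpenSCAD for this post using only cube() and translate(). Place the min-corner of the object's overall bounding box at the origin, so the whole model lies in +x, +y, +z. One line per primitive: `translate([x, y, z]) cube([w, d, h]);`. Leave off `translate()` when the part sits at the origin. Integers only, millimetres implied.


cube([113, 113, 2947]);


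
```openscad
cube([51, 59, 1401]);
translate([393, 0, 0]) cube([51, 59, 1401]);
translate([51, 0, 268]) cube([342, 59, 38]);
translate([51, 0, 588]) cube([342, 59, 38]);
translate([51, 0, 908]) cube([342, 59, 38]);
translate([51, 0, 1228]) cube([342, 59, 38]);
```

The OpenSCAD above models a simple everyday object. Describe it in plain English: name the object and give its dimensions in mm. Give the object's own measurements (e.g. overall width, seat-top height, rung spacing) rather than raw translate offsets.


A straight ladder. Two 51×59 mm vertical rails, 1401 mm tall, stand 444 mm apart (outside-to-outside) with their front faces coplanar on the −y side. 4 rungs, each 59 mm deep and 38 mm tall, span between the inner faces of the rails, front faces flush with the rails. The lowest rung's underside is at z = 268 mm and rungs are spaced 320 mm apart (underside to underside).


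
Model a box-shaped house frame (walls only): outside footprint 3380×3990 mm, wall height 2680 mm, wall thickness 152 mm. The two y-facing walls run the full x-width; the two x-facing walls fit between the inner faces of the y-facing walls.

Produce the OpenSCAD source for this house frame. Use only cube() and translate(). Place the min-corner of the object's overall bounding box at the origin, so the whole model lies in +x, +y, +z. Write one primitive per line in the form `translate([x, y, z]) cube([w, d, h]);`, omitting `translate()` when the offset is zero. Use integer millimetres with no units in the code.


cube([3380, 152, 2680]);
translate([0, 3838, 0]) cube([3380, 152, 2680]);
translate([0, 152, 0]) cube([152, 3686, 2680]);
translate([3228, 152, 0]) cube([152, 3686, 2680]);


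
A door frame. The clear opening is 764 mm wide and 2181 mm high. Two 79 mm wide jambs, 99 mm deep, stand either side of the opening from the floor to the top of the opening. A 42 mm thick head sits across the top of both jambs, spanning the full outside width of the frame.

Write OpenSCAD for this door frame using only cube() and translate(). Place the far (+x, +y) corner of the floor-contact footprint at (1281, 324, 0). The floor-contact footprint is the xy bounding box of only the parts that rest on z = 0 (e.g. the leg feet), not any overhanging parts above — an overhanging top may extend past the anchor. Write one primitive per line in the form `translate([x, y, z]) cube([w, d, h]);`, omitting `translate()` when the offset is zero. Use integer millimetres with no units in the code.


translate([359, 225, 0]) cube([79, 99, 2181]);
translate([1202, 225, 0]) cube([79, 99, 2181]);
translate([359, 225, 2181]) cube([922, 99, 42]);


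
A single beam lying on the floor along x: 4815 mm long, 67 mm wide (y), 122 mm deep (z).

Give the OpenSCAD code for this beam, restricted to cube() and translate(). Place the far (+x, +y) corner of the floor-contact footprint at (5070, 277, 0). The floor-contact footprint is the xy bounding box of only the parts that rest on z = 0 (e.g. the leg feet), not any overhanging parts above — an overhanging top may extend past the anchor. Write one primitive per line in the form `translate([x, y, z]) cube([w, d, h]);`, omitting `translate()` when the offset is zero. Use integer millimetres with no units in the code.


translate([255, 210, 0]) cube([4815, 67, 122]);


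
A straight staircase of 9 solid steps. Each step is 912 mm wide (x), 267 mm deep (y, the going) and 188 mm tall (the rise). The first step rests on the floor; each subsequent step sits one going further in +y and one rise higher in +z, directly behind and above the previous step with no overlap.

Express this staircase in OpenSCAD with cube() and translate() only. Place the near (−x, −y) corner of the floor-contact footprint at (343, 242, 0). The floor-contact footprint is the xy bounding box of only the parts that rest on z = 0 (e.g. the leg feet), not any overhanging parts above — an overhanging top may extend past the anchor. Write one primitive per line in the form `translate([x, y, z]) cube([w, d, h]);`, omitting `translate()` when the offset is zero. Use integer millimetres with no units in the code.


translate([343, 242, 0]) cube([912, 267, 188]);
translate([343, 509, 188]) cube([912, 267, 188]);
translate([343, 776, 376]) cube([912, 267, 188]);
translate([343, 1043, 564]) cube([912, 267, 188]);
translate([343, 1310, 752]) cube([912, 267, 188]);
translate([343, 1577, 940]) cube([912, 267, 188]);
translate([343, 1844, 1128]) cube([912, 267, 188]);
translate([343, 2111, 1316]) cube([912, 267, 188]);
translate([343, 2378, 1504]) cube([912, 267, 188]);


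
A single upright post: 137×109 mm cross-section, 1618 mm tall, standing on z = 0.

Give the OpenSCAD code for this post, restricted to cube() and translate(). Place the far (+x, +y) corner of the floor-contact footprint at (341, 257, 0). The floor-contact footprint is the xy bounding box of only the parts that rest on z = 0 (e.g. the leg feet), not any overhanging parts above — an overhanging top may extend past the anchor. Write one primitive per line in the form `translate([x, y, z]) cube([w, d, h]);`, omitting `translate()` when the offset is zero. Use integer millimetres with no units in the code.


translate([204, 148, 0]) cube([137, 109, 1618]);


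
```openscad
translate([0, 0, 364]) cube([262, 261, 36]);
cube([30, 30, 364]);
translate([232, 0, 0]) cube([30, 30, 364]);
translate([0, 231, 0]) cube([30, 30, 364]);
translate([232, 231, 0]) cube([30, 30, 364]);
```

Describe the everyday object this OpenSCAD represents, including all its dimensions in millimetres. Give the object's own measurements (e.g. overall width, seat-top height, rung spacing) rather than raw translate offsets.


A simple wooden stool: a rectangular seat 262 mm (x) by 261 mm (y), 36 mm thick, top face at z = 400 mm, on four square legs, each 30×30 mm in cross-section. The legs rest on z = 0, each flush with a corner of the seat.


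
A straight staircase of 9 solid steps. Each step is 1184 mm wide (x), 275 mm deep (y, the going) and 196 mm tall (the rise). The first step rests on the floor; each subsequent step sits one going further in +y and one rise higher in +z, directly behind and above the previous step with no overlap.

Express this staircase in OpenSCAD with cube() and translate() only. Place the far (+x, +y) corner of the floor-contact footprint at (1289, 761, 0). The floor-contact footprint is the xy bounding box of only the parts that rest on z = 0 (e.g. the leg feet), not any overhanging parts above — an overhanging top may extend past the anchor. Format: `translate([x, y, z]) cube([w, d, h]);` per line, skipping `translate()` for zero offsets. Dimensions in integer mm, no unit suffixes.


translate([105, 486, 0]) cube([1184, 275, 196]);
translate([105, 761, 196]) cube([1184, 275, 196]);
translate([105, 1036, 392]) cube([1184, 275, 196]);
translate([105, 1311, 588]) cube([1184, 275, 196]);
translate([105, 1586, 784]) cube([1184, 275, 196]);
translate([105, 1861, 980]) cube([1184, 275, 196]);
translate([105, 2136, 1176]) cube([1184, 275, 196]);
translate([105, 2411, 1372]) cube([1184, 275, 196]);
translate([105, 2686, 1568]) cube([1184, 275, 196]);


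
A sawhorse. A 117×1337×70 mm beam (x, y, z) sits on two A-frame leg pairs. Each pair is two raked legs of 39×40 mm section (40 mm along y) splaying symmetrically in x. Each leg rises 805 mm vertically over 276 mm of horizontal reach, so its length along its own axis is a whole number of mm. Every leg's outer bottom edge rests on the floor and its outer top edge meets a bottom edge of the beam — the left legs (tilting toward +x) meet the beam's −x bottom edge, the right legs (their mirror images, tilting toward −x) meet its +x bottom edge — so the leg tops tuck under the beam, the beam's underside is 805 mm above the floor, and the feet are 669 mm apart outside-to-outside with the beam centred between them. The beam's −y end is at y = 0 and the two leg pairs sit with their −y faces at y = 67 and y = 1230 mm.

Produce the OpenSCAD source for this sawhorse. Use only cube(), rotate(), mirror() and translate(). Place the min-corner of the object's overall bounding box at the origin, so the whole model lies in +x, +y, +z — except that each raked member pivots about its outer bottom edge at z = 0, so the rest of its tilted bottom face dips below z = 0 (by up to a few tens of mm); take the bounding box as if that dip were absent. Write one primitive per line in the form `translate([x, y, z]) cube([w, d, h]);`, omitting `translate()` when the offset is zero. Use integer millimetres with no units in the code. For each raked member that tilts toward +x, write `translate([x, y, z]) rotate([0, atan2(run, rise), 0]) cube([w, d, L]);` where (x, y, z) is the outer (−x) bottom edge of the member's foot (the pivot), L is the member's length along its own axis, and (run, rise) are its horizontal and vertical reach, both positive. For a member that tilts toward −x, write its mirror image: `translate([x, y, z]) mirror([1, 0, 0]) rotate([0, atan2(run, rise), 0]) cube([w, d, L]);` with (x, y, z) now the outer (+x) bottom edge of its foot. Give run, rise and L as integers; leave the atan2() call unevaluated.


translate([276, 0, 805]) cube([117, 1337, 70]);
translate([0, 67, 0]) rotate([0, atan2(276, 805), 0]) cube([39, 40, 851]);
translate([669, 67, 0]) mirror([1, 0, 0]) rotate([0, atan2(276, 805), 0]) cube([39, 40, 851]);
translate([0, 1230, 0]) rotate([0, atan2(276, 805), 0]) cube([39, 40, 851]);
translate([669, 1230, 0]) mirror([1, 0, 0]) rotate([0, atan2(276, 805), 0]) cube([39, 40, 851]);


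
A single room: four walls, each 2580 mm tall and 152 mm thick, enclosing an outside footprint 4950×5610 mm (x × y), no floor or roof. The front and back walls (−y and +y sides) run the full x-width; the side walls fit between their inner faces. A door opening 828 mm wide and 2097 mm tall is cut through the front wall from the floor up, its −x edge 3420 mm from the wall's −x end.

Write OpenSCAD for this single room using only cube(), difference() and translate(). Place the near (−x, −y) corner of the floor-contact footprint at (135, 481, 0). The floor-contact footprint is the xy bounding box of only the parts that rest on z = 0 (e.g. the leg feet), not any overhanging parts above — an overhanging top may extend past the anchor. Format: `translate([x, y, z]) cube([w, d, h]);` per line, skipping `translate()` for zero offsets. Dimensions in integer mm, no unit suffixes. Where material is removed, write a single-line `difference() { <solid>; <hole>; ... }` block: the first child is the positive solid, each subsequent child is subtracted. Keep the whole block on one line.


difference() { translate([135, 481, 0]) cube([4950, 152, 2580]); translate([3555, 481, 0]) cube([828, 152, 2097]); }
translate([135, 5939, 0]) cube([4950, 152, 2580]);
translate([135, 633, 0]) cube([152, 5306, 2580]);
translate([4933, 633, 0]) cube([152, 5306, 2580]);


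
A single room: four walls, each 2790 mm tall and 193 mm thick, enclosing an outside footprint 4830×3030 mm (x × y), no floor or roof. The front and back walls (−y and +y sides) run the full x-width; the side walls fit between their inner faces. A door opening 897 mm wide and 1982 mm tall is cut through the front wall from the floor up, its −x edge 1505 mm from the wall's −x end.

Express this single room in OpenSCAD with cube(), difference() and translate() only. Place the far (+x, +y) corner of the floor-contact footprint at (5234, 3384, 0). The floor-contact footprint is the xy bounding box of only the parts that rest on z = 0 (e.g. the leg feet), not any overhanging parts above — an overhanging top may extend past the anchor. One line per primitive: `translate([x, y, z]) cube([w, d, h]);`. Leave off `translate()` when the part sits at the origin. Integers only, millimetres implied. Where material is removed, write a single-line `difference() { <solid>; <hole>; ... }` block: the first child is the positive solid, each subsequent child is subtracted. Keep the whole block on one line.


difference() { translate([404, 354, 0]) cube([4830, 193, 2790]); translate([1909, 354, 0]) cube([897, 193, 1982]); }
translate([404, 3191, 0]) cube([4830, 193, 2790]);
translate([404, 547, 0]) cube([193, 2644, 2790]);
translate([5041, 547, 0]) cube([193, 2644, 2790]);


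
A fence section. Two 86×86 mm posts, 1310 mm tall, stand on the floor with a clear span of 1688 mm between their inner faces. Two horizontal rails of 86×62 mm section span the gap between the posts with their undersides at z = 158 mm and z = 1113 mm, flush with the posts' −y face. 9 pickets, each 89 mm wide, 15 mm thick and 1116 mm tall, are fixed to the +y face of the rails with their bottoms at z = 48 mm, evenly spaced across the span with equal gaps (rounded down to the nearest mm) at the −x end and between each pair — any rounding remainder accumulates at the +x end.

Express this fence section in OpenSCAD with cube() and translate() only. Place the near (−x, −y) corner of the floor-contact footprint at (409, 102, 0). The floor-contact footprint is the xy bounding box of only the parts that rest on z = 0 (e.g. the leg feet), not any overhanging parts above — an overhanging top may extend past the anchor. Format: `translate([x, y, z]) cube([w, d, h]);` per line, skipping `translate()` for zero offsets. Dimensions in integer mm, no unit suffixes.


translate([409, 102, 0]) cube([86, 86, 1310]);
translate([2183, 102, 0]) cube([86, 86, 1310]);
translate([495, 102, 158]) cube([1688, 86, 62]);
translate([495, 102, 1113]) cube([1688, 86, 62]);
translate([583, 188, 48]) cube([89, 15, 1116]);
translate([760, 188, 48]) cube([89, 15, 1116]);
translate([937, 188, 48]) cube([89, 15, 1116]);
translate([1114, 188, 48]) cube([89, 15, 1116]);
translate([1291, 188, 48]) cube([89, 15, 1116]);
translate([1468, 188, 48]) cube([89, 15, 1116]);
translate([1645, 188, 48]) cube([89, 15, 1116]);
translate([1822, 188, 48]) cube([89, 15, 1116]);
translate([1999, 188, 48]) cube([89, 15, 1116]);


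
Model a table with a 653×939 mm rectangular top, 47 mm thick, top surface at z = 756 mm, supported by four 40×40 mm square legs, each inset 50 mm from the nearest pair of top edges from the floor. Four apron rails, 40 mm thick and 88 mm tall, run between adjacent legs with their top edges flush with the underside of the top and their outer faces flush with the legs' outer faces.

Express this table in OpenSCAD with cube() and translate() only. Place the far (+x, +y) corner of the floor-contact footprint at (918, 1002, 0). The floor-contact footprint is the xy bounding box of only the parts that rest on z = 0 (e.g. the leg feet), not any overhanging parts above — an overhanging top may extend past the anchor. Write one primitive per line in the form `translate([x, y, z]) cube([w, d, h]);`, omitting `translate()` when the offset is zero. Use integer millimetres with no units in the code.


translate([315, 113, 709]) cube([653, 939, 47]);
translate([365, 163, 0]) cube([40, 40, 709]);
translate([878, 163, 0]) cube([40, 40, 709]);
translate([365, 962, 0]) cube([40, 40, 709]);
translate([878, 962, 0]) cube([40, 40, 709]);
translate([405, 163, 621]) cube([473, 40, 88]);
translate([405, 962, 621]) cube([473, 40, 88]);
translate([365, 203, 621]) cube([40, 759, 88]);
translate([878, 203, 621]) cube([40, 759, 88]);
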